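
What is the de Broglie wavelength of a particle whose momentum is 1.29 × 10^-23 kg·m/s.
5.14 × 10^-11 m

Using the de Broglie relation λ = h/p:

λ = h/p
λ = (6.626 × 10^-34 J·s) / (1.29 × 10^-23 kg·m/s)
λ = 5.14 × 10^-11 m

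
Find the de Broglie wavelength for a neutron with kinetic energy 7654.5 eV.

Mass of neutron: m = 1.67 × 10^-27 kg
3.27 × 10^-13 m

Using λ = h/√(2mKE):

First convert KE to Joules: KE = 7654.5 eV = 1.226 × 10^-15 J

λ = h/√(2mKE)
λ = (6.626 × 10^-34 J·s) / √(2 × 1.67 × 10^-27 kg × 1.226 × 10^-15 J)
λ = 3.27 × 10^-13 m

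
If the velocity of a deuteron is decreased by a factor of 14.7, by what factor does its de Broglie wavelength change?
The wavelength increases by a factor of 14.7.

From λ = h/(mv), the wavelength is inversely proportional to velocity:

λ ∝ 1/v

If v → v/14.7, then λ → 14.7λ

When velocity is decreased by a factor of 14.7, the wavelength increases by a factor of 14.7.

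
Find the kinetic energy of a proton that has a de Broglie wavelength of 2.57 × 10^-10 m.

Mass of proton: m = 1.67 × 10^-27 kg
1.99 × 10^-21 J (or 0.0124 eV)

From λ = h/√(2mKE), we solve for KE:

λ² = h²/(2mKE)
KE = h²/(2mλ²)
KE = (6.626 × 10^-34 J·s)² / (2 × 1.67 × 10^-27 kg × (2.57 × 10^-10 m)²)
KE = 1.99 × 10^-21 J
KE = 0.0124 eV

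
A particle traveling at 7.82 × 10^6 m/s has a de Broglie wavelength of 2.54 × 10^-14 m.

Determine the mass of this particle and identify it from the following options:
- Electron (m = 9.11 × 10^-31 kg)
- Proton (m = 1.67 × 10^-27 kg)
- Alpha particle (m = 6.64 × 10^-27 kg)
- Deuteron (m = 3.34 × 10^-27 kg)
The particle is a deuteron.

From λ = h/(mv), solve for mass:

m = h/(λv)
m = (6.626 × 10^-34 J·s) / (2.54 × 10^-14 m × 7.82 × 10^6 m/s)
m = 3.34 × 10^-27 kg

Comparing with the listed masses, this is closest to a deuteron.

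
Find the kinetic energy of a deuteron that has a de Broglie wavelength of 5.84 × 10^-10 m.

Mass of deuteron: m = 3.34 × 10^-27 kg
1.93 × 10^-22 J (or 1.20 × 10^-3 eV)

From λ = h/√(2mKE), we solve for KE:

λ² = h²/(2mKE)
KE = h²/(2mλ²)
KE = (6.626 × 10^-34 J·s)² / (2 × 3.34 × 10^-27 kg × (5.84 × 10^-10 m)²)
KE = 1.93 × 10^-22 J
KE = 1.20 × 10^-3 eV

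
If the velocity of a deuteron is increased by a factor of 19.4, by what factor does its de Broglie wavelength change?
The wavelength decreases by a factor of 19.4.

From λ = h/(mv), the wavelength is inversely proportional to velocity:

λ ∝ 1/v

If v → 19.4v, then λ → λ/19.4

When velocity is increased by a factor of 19.4, the wavelength decreases by a factor of 19.4.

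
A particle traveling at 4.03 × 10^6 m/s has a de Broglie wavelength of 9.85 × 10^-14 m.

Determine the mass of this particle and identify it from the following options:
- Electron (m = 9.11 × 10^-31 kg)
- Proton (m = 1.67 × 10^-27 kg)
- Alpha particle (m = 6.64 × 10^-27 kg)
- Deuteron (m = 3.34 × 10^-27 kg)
The particle is a proton.

From λ = h/(mv), solve for mass:

m = h/(λv)
m = (6.626 × 10^-34 J·s) / (9.85 × 10^-14 m × 4.03 × 10^6 m/s)
m = 1.67 × 10^-27 kg

Comparing with the listed masses, this is closest to a proton.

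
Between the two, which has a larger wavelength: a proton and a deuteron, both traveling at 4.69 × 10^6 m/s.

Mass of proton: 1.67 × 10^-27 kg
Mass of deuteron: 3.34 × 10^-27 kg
The proton has the longer wavelength.

Using λ = h/(mv), since both particles have the same velocity, the wavelength depends only on mass.

For proton: λ₁ = h/(m₁v) = 8.46 × 10^-14 m
For deuteron: λ₂ = h/(m₂v) = 4.23 × 10^-14 m

Since λ ∝ 1/m at constant velocity, the lighter particle has the longer wavelength.

The proton has the longer de Broglie wavelength.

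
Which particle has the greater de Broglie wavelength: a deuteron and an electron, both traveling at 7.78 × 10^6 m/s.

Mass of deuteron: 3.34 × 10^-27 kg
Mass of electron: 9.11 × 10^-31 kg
The electron has the longer wavelength.

Using λ = h/(mv), since both particles have the same velocity, the wavelength depends only on mass.

For deuteron: λ₁ = h/(m₁v) = 2.55 × 10^-14 m
For electron: λ₂ = h/(m₂v) = 9.35 × 10^-11 m

Since λ ∝ 1/m at constant velocity, the lighter particle has the longer wavelength.

The electron has the longer de Broglie wavelength.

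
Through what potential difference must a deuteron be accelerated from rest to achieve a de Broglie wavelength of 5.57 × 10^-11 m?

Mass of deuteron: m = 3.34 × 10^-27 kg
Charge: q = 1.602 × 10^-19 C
1.32 × 10^-1 V

From λ = h/√(2mqV), we solve for V:

λ² = h²/(2mqV)
V = h²/(2mqλ²)
V = (6.626 × 10^-34 J·s)² / (2 × 3.34 × 10^-27 kg × 1.602 × 10^-19 C × (5.57 × 10^-11 m)²)
V = 1.32 × 10^-1 V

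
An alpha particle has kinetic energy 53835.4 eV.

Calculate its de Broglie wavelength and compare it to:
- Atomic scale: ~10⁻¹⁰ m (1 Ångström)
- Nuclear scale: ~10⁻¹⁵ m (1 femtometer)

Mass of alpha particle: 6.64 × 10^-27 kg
λ = 6.19 × 10^-14 m, which is between nuclear and atomic scales.

Using λ = h/√(2mKE):

KE = 53835.4 eV = 8.625 × 10^-15 J

λ = h/√(2mKE)
λ = (6.626 × 10^-34 J·s) / √(2 × 6.64 × 10^-27 kg × 8.625 × 10^-15 J)
λ = 6.19 × 10^-14 m

Comparison:
- Atomic scale (10⁻¹⁰ m): λ is 0.00062× this size
- Nuclear scale (10⁻¹⁵ m): λ is 62× this size

The wavelength is between nuclear and atomic scales.

This wavelength is appropriate for probing atomic structure but too large for nuclear physics experiments.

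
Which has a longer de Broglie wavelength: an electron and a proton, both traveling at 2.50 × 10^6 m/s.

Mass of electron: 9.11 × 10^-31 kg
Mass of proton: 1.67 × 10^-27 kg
The electron has the longer wavelength.

Using λ = h/(mv), since both particles have the same velocity, the wavelength depends only on mass.

For electron: λ₁ = h/(m₁v) = 2.91 × 10^-10 m
For proton: λ₂ = h/(m₂v) = 1.59 × 10^-13 m

Since λ ∝ 1/m at constant velocity, the lighter particle has the longer wavelength.

The electron has the longer de Broglie wavelength.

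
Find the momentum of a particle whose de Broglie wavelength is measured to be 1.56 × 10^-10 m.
4.25 × 10^-24 kg·m/s

From the de Broglie relation λ = h/p, we solve for p:

p = h/λ
p = (6.626 × 10^-34 J·s) / (1.56 × 10^-10 m)
p = 4.25 × 10^-24 kg·m/s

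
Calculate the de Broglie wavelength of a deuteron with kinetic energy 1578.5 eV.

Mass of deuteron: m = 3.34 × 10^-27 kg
5.10 × 10^-13 m

Using λ = h/√(2mKE):

First convert KE to Joules: KE = 1578.5 eV = 2.529 × 10^-16 J

λ = h/√(2mKE)
λ = (6.626 × 10^-34 J·s) / √(2 × 3.34 × 10^-27 kg × 2.529 × 10^-16 J)
λ = 5.10 × 10^-13 m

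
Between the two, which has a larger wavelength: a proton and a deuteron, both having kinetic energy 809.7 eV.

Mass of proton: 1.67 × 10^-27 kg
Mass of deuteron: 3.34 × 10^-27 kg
The proton has the longer wavelength.

Using λ = h/√(2mKE):

For proton: λ₁ = h/√(2m₁KE) = 1.01 × 10^-12 m
For deuteron: λ₂ = h/√(2m₂KE) = 7.12 × 10^-13 m

Since λ ∝ 1/√m at constant kinetic energy, the lighter particle has the longer wavelength.

The proton has the longer de Broglie wavelength.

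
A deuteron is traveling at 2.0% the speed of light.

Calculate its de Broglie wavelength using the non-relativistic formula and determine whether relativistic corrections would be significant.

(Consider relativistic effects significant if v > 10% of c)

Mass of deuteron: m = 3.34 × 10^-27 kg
No, relativistic corrections are not needed.

Using the non-relativistic de Broglie formula λ = h/(mv):

v = 2.0% × c = 5.996 × 10^6 m/s

λ = h/(mv)
λ = (6.626 × 10^-34 J·s) / (3.34 × 10^-27 kg × 5.996 × 10^6 m/s)
λ = 3.31 × 10^-14 m

Since v = 2.0% of c < 10% of c, relativistic corrections are NOT significant and this non-relativistic result is a good approximation.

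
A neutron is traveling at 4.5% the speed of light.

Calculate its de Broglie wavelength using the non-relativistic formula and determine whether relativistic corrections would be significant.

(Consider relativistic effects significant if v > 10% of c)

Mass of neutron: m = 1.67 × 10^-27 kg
No, relativistic corrections are not needed.

Using the non-relativistic de Broglie formula λ = h/(mv):

v = 4.5% × c = 1.349 × 10^7 m/s

λ = h/(mv)
λ = (6.626 × 10^-34 J·s) / (1.67 × 10^-27 kg × 1.349 × 10^7 m/s)
λ = 2.94 × 10^-14 m

Since v = 4.5% of c < 10% of c, relativistic corrections are NOT significant and this non-relativistic result is a good approximation.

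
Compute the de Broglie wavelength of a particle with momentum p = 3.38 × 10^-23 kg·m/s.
1.96 × 10^-11 m

Using the de Broglie relation λ = h/p:

λ = h/p
λ = (6.626 × 10^-34 J·s) / (3.38 × 10^-23 kg·m/s)
λ = 1.96 × 10^-11 m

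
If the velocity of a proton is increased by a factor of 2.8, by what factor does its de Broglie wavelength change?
The wavelength decreases by a factor of 2.8.

From λ = h/(mv), the wavelength is inversely proportional to velocity:

λ ∝ 1/v

If v → 2.8v, then λ → λ/2.8

When velocity is increased by a factor of 2.8, the wavelength decreases by a factor of 2.8.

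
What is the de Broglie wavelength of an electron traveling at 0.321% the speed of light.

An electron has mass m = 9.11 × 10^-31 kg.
7.56 × 10^-10 m

Using the de Broglie relation λ = h/(mv):

v = 0.321% × c = 9.623 × 10^5 m/s

λ = h/(mv)
λ = (6.626 × 10^-34 J·s) / (9.11 × 10^-31 kg × 9.623 × 10^5 m/s)
λ = 7.56 × 10^-10 m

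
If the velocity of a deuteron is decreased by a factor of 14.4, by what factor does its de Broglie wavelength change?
The wavelength increases by a factor of 14.4.

From λ = h/(mv), the wavelength is inversely proportional to velocity:

λ ∝ 1/v

If v → v/14.4, then λ → 14.4λ

When velocity is decreased by a factor of 14.4, the wavelength increases by a factor of 14.4.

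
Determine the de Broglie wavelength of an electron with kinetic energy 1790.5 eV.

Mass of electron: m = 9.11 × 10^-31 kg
2.90 × 10^-11 m

Using λ = h/√(2mKE):

First convert KE to Joules: KE = 1790.5 eV = 2.869 × 10^-16 J

λ = h/√(2mKE)
λ = (6.626 × 10^-34 J·s) / √(2 × 9.11 × 10^-31 kg × 2.869 × 10^-16 J)
λ = 2.90 × 10^-11 m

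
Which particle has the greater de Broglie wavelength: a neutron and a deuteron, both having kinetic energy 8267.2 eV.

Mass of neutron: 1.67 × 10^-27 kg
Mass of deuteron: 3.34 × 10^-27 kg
The neutron has the longer wavelength.

Using λ = h/√(2mKE):

For neutron: λ₁ = h/√(2m₁KE) = 3.15 × 10^-13 m
For deuteron: λ₂ = h/√(2m₂KE) = 2.23 × 10^-13 m

Since λ ∝ 1/√m at constant kinetic energy, the lighter particle has the longer wavelength.

The neutron has the longer de Broglie wavelength.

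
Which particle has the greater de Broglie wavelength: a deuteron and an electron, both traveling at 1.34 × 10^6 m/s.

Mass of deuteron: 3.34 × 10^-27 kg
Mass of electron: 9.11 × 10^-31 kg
The electron has the longer wavelength.

Using λ = h/(mv), since both particles have the same velocity, the wavelength depends only on mass.

For deuteron: λ₁ = h/(m₁v) = 1.48 × 10^-13 m
For electron: λ₂ = h/(m₂v) = 5.43 × 10^-10 m

Since λ ∝ 1/m at constant velocity, the lighter particle has the longer wavelength.

The electron has the longer de Broglie wavelength.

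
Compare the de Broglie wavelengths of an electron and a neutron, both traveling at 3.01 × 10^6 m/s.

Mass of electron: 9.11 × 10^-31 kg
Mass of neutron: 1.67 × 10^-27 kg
The electron has the longer wavelength.

Using λ = h/(mv), since both particles have the same velocity, the wavelength depends only on mass.

For electron: λ₁ = h/(m₁v) = 2.42 × 10^-10 m
For neutron: λ₂ = h/(m₂v) = 1.32 × 10^-13 m

Since λ ∝ 1/m at constant velocity, the lighter particle has the longer wavelength.

The electron has the longer de Broglie wavelength.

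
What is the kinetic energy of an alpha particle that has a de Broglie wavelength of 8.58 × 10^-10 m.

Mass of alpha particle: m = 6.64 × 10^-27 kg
4.49 × 10^-23 J (or 2.80 × 10^-4 eV)

From λ = h/√(2mKE), we solve for KE:

λ² = h²/(2mKE)
KE = h²/(2mλ²)
KE = (6.626 × 10^-34 J·s)² / (2 × 6.64 × 10^-27 kg × (8.58 × 10^-10 m)²)
KE = 4.49 × 10^-23 J
KE = 2.80 × 10^-4 eV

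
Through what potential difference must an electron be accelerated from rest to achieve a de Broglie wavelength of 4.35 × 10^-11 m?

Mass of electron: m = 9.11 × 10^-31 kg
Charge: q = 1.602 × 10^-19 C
795 V

From λ = h/√(2mqV), we solve for V:

λ² = h²/(2mqV)
V = h²/(2mqλ²)
V = (6.626 × 10^-34 J·s)² / (2 × 9.11 × 10^-31 kg × 1.602 × 10^-19 C × (4.35 × 10^-11 m)²)
V = 795 V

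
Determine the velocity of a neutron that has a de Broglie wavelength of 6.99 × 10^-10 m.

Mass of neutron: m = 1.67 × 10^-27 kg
5.68 × 10^2 m/s

From the de Broglie relation λ = h/(mv), we solve for v:

v = h/(mλ)
v = (6.626 × 10^-34 J·s) / (1.67 × 10^-27 kg × 6.99 × 10^-10 m)
v = 5.68 × 10^2 m/s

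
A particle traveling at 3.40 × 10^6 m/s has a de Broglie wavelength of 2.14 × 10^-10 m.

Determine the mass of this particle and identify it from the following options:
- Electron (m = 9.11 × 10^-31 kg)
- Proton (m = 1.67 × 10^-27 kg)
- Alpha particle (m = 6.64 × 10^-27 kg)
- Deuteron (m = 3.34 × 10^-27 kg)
The particle is an electron.

From λ = h/(mv), solve for mass:

m = h/(λv)
m = (6.626 × 10^-34 J·s) / (2.14 × 10^-10 m × 3.40 × 10^6 m/s)
m = 9.11 × 10^-31 kg

Comparing with the listed masses, this is closest to an electron.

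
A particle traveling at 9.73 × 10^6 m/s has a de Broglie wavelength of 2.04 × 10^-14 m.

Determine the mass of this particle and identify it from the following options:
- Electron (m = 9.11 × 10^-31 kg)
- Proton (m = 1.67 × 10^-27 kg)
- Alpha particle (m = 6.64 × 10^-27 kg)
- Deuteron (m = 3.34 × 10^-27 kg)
The particle is a deuteron.

From λ = h/(mv), solve for mass:

m = h/(λv)
m = (6.626 × 10^-34 J·s) / (2.04 × 10^-14 m × 9.73 × 10^6 m/s)
m = 3.34 × 10^-27 kg

Comparing with the listed masses, this is closest to a deuteron.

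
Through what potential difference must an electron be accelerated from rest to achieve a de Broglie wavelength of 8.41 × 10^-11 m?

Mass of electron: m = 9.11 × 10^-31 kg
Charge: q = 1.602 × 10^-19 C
213 V

From λ = h/√(2mqV), we solve for V:

λ² = h²/(2mqV)
V = h²/(2mqλ²)
V = (6.626 × 10^-34 J·s)² / (2 × 9.11 × 10^-31 kg × 1.602 × 10^-19 C × (8.41 × 10^-11 m)²)
V = 213 V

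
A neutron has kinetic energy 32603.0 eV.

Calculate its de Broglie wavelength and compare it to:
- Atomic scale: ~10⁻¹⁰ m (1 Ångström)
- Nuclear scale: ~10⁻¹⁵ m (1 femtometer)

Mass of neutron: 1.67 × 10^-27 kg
λ = 1.59 × 10^-13 m, which is between nuclear and atomic scales.

Using λ = h/√(2mKE):

KE = 32603.0 eV = 5.224 × 10^-15 J

λ = h/√(2mKE)
λ = (6.626 × 10^-34 J·s) / √(2 × 1.67 × 10^-27 kg × 5.224 × 10^-15 J)
λ = 1.59 × 10^-13 m

Comparison:
- Atomic scale (10⁻¹⁰ m): λ is 0.0016× this size
- Nuclear scale (10⁻¹⁵ m): λ is 1.6e+02× this size

The wavelength is between nuclear and atomic scales.

This wavelength is appropriate for probing atomic structure but too large for nuclear physics experiments.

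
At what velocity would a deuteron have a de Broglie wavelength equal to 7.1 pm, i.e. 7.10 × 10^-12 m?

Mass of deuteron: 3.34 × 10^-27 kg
2.79 × 10^4 m/s

From λ = h/(mv), solve for v:

v = h/(mλ)
v = (6.626 × 10^-34 J·s) / (3.34 × 10^-27 kg × 7.10 × 10^-12 m)
v = 2.79 × 10^4 m/s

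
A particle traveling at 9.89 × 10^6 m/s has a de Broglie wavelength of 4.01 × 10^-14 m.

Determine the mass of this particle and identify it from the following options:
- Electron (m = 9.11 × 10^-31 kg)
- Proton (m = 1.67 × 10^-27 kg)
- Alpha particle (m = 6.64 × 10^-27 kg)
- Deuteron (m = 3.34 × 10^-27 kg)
The particle is a proton.

From λ = h/(mv), solve for mass:

m = h/(λv)
m = (6.626 × 10^-34 J·s) / (4.01 × 10^-14 m × 9.89 × 10^6 m/s)
m = 1.67 × 10^-27 kg

Comparing with the listed masses, this is closest to a proton.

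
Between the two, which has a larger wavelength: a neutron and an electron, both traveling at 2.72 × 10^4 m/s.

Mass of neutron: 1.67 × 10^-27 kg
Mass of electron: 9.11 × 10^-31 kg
The electron has the longer wavelength.

Using λ = h/(mv), since both particles have the same velocity, the wavelength depends only on mass.

For neutron: λ₁ = h/(m₁v) = 1.46 × 10^-11 m
For electron: λ₂ = h/(m₂v) = 2.67 × 10^-8 m

Since λ ∝ 1/m at constant velocity, the lighter particle has the longer wavelength.

The electron has the longer de Broglie wavelength.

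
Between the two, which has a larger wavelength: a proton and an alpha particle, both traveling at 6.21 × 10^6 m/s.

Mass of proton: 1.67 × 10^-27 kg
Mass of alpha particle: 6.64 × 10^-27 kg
The proton has the longer wavelength.

Using λ = h/(mv), since both particles have the same velocity, the wavelength depends only on mass.

For proton: λ₁ = h/(m₁v) = 6.39 × 10^-14 m
For alpha particle: λ₂ = h/(m₂v) = 1.61 × 10^-14 m

Since λ ∝ 1/m at constant velocity, the lighter particle has the longer wavelength.

The proton has the longer de Broglie wavelength.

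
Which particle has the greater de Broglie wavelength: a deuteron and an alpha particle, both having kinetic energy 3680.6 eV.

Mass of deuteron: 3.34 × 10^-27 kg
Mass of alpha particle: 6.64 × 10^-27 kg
The deuteron has the longer wavelength.

Using λ = h/√(2mKE):

For deuteron: λ₁ = h/√(2m₁KE) = 3.34 × 10^-13 m
For alpha particle: λ₂ = h/√(2m₂KE) = 2.37 × 10^-13 m

Since λ ∝ 1/√m at constant kinetic energy, the lighter particle has the longer wavelength.

The deuteron has the longer de Broglie wavelength.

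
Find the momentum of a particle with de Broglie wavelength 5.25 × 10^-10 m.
1.26 × 10^-24 kg·m/s

From the de Broglie relation λ = h/p, we solve for p:

p = h/λ
p = (6.626 × 10^-34 J·s) / (5.25 × 10^-10 m)
p = 1.26 × 10^-24 kg·m/s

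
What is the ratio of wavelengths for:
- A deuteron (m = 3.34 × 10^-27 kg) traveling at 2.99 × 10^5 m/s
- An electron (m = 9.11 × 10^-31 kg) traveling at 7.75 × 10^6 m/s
λ₁/λ₂ = 7.07 × 10^-3

Using λ = h/(mv):

λ₁ = h/(m₁v₁) = 6.63 × 10^-13 m
λ₂ = h/(m₂v₂) = 9.38 × 10^-11 m

Ratio λ₁/λ₂ = (m₂v₂)/(m₁v₁)
         = (9.11 × 10^-31 kg × 7.75 × 10^6 m/s) / (3.34 × 10^-27 kg × 2.99 × 10^5 m/s)
         = 7.07 × 10^-3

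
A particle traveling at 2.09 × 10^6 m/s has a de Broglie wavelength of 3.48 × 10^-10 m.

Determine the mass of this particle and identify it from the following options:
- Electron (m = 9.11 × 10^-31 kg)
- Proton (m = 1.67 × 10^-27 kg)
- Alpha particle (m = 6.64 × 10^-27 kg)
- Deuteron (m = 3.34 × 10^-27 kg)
The particle is an electron.

From λ = h/(mv), solve for mass:

m = h/(λv)
m = (6.626 × 10^-34 J·s) / (3.48 × 10^-10 m × 2.09 × 10^6 m/s)
m = 9.11 × 10^-31 kg

Comparing with the listed masses, this is closest to an electron.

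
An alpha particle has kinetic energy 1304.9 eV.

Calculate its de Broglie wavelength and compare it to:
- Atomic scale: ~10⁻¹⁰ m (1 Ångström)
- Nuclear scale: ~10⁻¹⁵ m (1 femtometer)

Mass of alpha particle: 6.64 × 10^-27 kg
λ = 3.98 × 10^-13 m, which is between nuclear and atomic scales.

Using λ = h/√(2mKE):

KE = 1304.9 eV = 2.091 × 10^-16 J

λ = h/√(2mKE)
λ = (6.626 × 10^-34 J·s) / √(2 × 6.64 × 10^-27 kg × 2.091 × 10^-16 J)
λ = 3.98 × 10^-13 m

Comparison:
- Atomic scale (10⁻¹⁰ m): λ is 0.004× this size
- Nuclear scale (10⁻¹⁵ m): λ is 4e+02× this size

The wavelength is between nuclear and atomic scales.

This wavelength is appropriate for probing atomic structure but too large for nuclear physics experiments.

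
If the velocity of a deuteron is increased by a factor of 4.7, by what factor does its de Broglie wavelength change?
The wavelength decreases by a factor of 4.7.

From λ = h/(mv), the wavelength is inversely proportional to velocity:

λ ∝ 1/v

If v → 4.7v, then λ → λ/4.7

When velocity is increased by a factor of 4.7, the wavelength decreases by a factor of 4.7.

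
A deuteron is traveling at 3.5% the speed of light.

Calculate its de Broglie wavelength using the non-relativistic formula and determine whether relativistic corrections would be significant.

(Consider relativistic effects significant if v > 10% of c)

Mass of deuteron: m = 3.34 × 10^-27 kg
No, relativistic corrections are not needed.

Using the non-relativistic de Broglie formula λ = h/(mv):

v = 3.5% × c = 1.049 × 10^7 m/s

λ = h/(mv)
λ = (6.626 × 10^-34 J·s) / (3.34 × 10^-27 kg × 1.049 × 10^7 m/s)
λ = 1.89 × 10^-14 m

Since v = 3.5% of c < 10% of c, relativistic corrections are NOT significant and this non-relativistic result is a good approximation.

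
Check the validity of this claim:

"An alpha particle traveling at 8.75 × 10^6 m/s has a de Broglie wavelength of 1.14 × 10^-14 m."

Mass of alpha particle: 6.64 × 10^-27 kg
True

The claim is correct.

Using λ = h/(mv):
λ = (6.626 × 10^-34 J·s) / (6.64 × 10^-27 kg × 8.75 × 10^6 m/s)
λ = 1.14 × 10^-14 m

This matches the claimed value.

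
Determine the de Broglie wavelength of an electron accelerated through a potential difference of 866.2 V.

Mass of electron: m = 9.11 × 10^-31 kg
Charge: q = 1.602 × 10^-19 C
4.17 × 10^-11 m

When a particle is accelerated through voltage V, it gains kinetic energy KE = qV.

The de Broglie wavelength is then λ = h/√(2mqV):

λ = h/√(2mqV)
λ = (6.626 × 10^-34 J·s) / √(2 × 9.11 × 10^-31 kg × 1.602 × 10^-19 C × 866.2 V)
λ = 4.17 × 10^-11 m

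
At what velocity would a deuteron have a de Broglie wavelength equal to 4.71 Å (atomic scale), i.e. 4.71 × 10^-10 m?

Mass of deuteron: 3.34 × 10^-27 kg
4.21 × 10^2 m/s

From λ = h/(mv), solve for v:

v = h/(mλ)
v = (6.626 × 10^-34 J·s) / (3.34 × 10^-27 kg × 4.71 × 10^-10 m)
v = 4.21 × 10^2 m/s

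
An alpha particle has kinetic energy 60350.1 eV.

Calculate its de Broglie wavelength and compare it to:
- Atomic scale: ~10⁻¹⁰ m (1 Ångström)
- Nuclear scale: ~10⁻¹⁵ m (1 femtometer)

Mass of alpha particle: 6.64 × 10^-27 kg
λ = 5.85 × 10^-14 m, which is between nuclear and atomic scales.

Using λ = h/√(2mKE):

KE = 60350.1 eV = 9.669 × 10^-15 J

λ = h/√(2mKE)
λ = (6.626 × 10^-34 J·s) / √(2 × 6.64 × 10^-27 kg × 9.669 × 10^-15 J)
λ = 5.85 × 10^-14 m

Comparison:
- Atomic scale (10⁻¹⁰ m): λ is 0.00058× this size
- Nuclear scale (10⁻¹⁵ m): λ is 58× this size

The wavelength is between nuclear and atomic scales.

This wavelength is appropriate for probing atomic structure but too large for nuclear physics experiments.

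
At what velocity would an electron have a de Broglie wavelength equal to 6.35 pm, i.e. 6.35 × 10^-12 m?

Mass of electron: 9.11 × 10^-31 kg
1.15 × 10^8 m/s

From λ = h/(mv), solve for v:

v = h/(mλ)
v = (6.626 × 10^-34 J·s) / (9.11 × 10^-31 kg × 6.35 × 10^-12 m)
v = 1.15 × 10^8 m/s

Note: This velocity is 38.2% of the speed of light, so relativistic corrections would be needed for a more accurate calculation.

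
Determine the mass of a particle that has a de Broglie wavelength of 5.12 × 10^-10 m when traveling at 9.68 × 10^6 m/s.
1.34 × 10^-31 kg

From the de Broglie relation λ = h/(mv), we solve for m:

m = h/(λv)
m = (6.626 × 10^-34 J·s) / (5.12 × 10^-10 m × 9.68 × 10^6 m/s)
m = 1.34 × 10^-31 kg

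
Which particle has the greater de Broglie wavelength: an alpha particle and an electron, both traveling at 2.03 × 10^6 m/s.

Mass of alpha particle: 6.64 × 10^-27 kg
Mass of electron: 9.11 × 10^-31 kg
The electron has the longer wavelength.

Using λ = h/(mv), since both particles have the same velocity, the wavelength depends only on mass.

For alpha particle: λ₁ = h/(m₁v) = 4.92 × 10^-14 m
For electron: λ₂ = h/(m₂v) = 3.58 × 10^-10 m

Since λ ∝ 1/m at constant velocity, the lighter particle has the longer wavelength.

The electron has the longer de Broglie wavelength.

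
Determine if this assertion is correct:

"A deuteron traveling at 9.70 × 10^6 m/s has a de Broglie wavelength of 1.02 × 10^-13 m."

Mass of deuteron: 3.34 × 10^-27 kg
False

The claim is incorrect.

Using λ = h/(mv):
λ = (6.626 × 10^-34 J·s) / (3.34 × 10^-27 kg × 9.70 × 10^6 m/s)
λ = 2.05 × 10^-14 m

The actual wavelength differs from the claimed 1.02 × 10^-13 m.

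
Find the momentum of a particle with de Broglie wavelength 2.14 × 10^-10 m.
3.10 × 10^-24 kg·m/s

From the de Broglie relation λ = h/p, we solve for p:

p = h/λ
p = (6.626 × 10^-34 J·s) / (2.14 × 10^-10 m)
p = 3.10 × 10^-24 kg·m/s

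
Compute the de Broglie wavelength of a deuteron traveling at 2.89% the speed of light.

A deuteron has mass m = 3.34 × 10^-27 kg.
2.29 × 10^-14 m

Using the de Broglie relation λ = h/(mv):

v = 2.89% × c = 8.664 × 10^6 m/s

λ = h/(mv)
λ = (6.626 × 10^-34 J·s) / (3.34 × 10^-27 kg × 8.664 × 10^6 m/s)
λ = 2.29 × 10^-14 m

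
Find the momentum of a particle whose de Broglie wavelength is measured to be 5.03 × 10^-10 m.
1.32 × 10^-24 kg·m/s

From the de Broglie relation λ = h/p, we solve for p:

p = h/λ
p = (6.626 × 10^-34 J·s) / (5.03 × 10^-10 m)
p = 1.32 × 10^-24 kg·m/s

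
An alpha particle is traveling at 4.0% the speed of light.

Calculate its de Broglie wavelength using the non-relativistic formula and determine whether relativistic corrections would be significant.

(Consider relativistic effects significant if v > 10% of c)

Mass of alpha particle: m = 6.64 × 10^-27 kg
No, relativistic corrections are not needed.

Using the non-relativistic de Broglie formula λ = h/(mv):

v = 4.0% × c = 1.199 × 10^7 m/s

λ = h/(mv)
λ = (6.626 × 10^-34 J·s) / (6.64 × 10^-27 kg × 1.199 × 10^7 m/s)
λ = 8.32 × 10^-15 m

Since v = 4.0% of c < 10% of c, relativistic corrections are NOT significant and this non-relativistic result is a good approximation.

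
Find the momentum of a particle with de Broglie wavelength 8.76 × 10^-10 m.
7.56 × 10^-25 kg·m/s

From the de Broglie relation λ = h/p, we solve for p:

p = h/λ
p = (6.626 × 10^-34 J·s) / (8.76 × 10^-10 m)
p = 7.56 × 10^-25 kg·m/s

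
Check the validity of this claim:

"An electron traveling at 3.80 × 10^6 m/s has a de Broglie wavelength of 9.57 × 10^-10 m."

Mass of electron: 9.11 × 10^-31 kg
False

The claim is incorrect.

Using λ = h/(mv):
λ = (6.626 × 10^-34 J·s) / (9.11 × 10^-31 kg × 3.80 × 10^6 m/s)
λ = 1.91 × 10^-10 m

The actual wavelength differs from the claimed 9.57 × 10^-10 m.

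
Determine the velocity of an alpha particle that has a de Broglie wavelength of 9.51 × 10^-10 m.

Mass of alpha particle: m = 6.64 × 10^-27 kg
1.05 × 10^2 m/s

From the de Broglie relation λ = h/(mv), we solve for v:

v = h/(mλ)
v = (6.626 × 10^-34 J·s) / (6.64 × 10^-27 kg × 9.51 × 10^-10 m)
v = 1.05 × 10^2 m/s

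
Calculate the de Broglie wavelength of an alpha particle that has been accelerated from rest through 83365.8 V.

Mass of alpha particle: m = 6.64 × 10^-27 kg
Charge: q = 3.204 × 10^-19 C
3.52 × 10^-14 m

When a particle is accelerated through voltage V, it gains kinetic energy KE = qV.

The de Broglie wavelength is then λ = h/√(2mqV):

λ = h/√(2mqV)
λ = (6.626 × 10^-34 J·s) / √(2 × 6.64 × 10^-27 kg × 3.204 × 10^-19 C × 83365.8 V)
λ = 3.52 × 10^-14 m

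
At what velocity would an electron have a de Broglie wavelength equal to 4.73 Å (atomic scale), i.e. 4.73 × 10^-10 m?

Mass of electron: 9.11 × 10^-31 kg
1.54 × 10^6 m/s

From λ = h/(mv), solve for v:

v = h/(mλ)
v = (6.626 × 10^-34 J·s) / (9.11 × 10^-31 kg × 4.73 × 10^-10 m)
v = 1.54 × 10^6 m/s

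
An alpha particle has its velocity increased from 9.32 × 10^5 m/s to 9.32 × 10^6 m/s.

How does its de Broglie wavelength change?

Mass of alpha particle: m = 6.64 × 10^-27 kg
The wavelength decreases by a factor of 10.

Using λ = h/(mv):

Initial wavelength: λ₁ = h/(mv₁) = 1.07 × 10^-13 m
Final wavelength: λ₂ = h/(mv₂) = 1.07 × 10^-14 m

Since λ ∝ 1/v, when velocity increases by a factor of 10, the wavelength decreases by a factor of 10.

λ₂/λ₁ = v₁/v₂ = 1/10

The wavelength decreases by a factor of 10.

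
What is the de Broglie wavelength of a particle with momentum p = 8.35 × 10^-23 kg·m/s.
7.94 × 10^-12 m

Using the de Broglie relation λ = h/p:

λ = h/p
λ = (6.626 × 10^-34 J·s) / (8.35 × 10^-23 kg·m/s)
λ = 7.94 × 10^-12 m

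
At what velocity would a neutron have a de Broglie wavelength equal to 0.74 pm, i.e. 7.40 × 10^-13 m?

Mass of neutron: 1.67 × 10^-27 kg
5.36 × 10^5 m/s

From λ = h/(mv), solve for v:

v = h/(mλ)
v = (6.626 × 10^-34 J·s) / (1.67 × 10^-27 kg × 7.40 × 10^-13 m)
v = 5.36 × 10^5 m/s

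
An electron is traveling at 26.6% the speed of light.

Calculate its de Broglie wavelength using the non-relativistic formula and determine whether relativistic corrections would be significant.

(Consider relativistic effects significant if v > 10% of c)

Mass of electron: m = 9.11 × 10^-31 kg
Yes, relativistic corrections are needed.

Using the non-relativistic de Broglie formula λ = h/(mv):

v = 26.6% × c = 7.974 × 10^7 m/s

λ = h/(mv)
λ = (6.626 × 10^-34 J·s) / (9.11 × 10^-31 kg × 7.974 × 10^7 m/s)
λ = 9.12 × 10^-12 m

Since v = 26.6% of c > 10% of c, relativistic corrections ARE significant and the actual wavelength would differ from this non-relativistic estimate.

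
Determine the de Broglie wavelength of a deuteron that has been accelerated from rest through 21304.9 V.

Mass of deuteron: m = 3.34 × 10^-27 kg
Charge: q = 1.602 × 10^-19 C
1.39 × 10^-13 m

When a particle is accelerated through voltage V, it gains kinetic energy KE = qV.

The de Broglie wavelength is then λ = h/√(2mqV):

λ = h/√(2mqV)
λ = (6.626 × 10^-34 J·s) / √(2 × 3.34 × 10^-27 kg × 1.602 × 10^-19 C × 21304.9 V)
λ = 1.39 × 10^-13 m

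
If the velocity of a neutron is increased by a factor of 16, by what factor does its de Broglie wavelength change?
The wavelength decreases by a factor of 16.

From λ = h/(mv), the wavelength is inversely proportional to velocity:

λ ∝ 1/v

If v → 16v, then λ → λ/16

When velocity is increased by a factor of 16, the wavelength decreases by a factor of 16.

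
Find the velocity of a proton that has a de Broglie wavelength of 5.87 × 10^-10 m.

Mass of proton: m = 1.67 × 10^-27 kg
6.76 × 10^2 m/s

From the de Broglie relation λ = h/(mv), we solve for v:

v = h/(mλ)
v = (6.626 × 10^-34 J·s) / (1.67 × 10^-27 kg × 5.87 × 10^-10 m)
v = 6.76 × 10^2 m/s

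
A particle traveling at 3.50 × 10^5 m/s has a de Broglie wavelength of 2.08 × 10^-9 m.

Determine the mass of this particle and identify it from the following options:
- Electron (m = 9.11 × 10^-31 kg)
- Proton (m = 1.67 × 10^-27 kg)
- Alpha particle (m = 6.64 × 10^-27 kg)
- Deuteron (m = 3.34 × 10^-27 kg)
The particle is an electron.

From λ = h/(mv), solve for mass:

m = h/(λv)
m = (6.626 × 10^-34 J·s) / (2.08 × 10^-9 m × 3.50 × 10^5 m/s)
m = 9.10 × 10^-31 kg

Comparing with the listed masses, this is closest to an electron.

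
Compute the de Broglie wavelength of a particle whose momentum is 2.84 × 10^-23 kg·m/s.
2.33 × 10^-11 m

Using the de Broglie relation λ = h/p:

λ = h/p
λ = (6.626 × 10^-34 J·s) / (2.84 × 10^-23 kg·m/s)
λ = 2.33 × 10^-11 m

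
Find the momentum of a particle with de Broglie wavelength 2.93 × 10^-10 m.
2.26 × 10^-24 kg·m/s

From the de Broglie relation λ = h/p, we solve for p:

p = h/λ
p = (6.626 × 10^-34 J·s) / (2.93 × 10^-10 m)
p = 2.26 × 10^-24 kg·m/s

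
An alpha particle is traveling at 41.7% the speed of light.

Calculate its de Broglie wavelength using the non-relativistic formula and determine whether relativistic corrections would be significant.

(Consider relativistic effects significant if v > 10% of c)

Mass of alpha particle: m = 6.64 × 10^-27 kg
Yes, relativistic corrections are needed.

Using the non-relativistic de Broglie formula λ = h/(mv):

v = 41.7% × c = 1.250 × 10^8 m/s

λ = h/(mv)
λ = (6.626 × 10^-34 J·s) / (6.64 × 10^-27 kg × 1.250 × 10^8 m/s)
λ = 7.98 × 10^-16 m

Since v = 41.7% of c > 10% of c, relativistic corrections ARE significant and the actual wavelength would differ from this non-relativistic estimate.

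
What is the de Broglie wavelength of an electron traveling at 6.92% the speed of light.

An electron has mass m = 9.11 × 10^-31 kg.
3.51 × 10^-11 m

Using the de Broglie relation λ = h/(mv):

v = 6.92% × c = 2.075 × 10^7 m/s

λ = h/(mv)
λ = (6.626 × 10^-34 J·s) / (9.11 × 10^-31 kg × 2.075 × 10^7 m/s)
λ = 3.51 × 10^-11 m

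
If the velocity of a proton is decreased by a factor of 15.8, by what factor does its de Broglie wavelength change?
The wavelength increases by a factor of 15.8.

From λ = h/(mv), the wavelength is inversely proportional to velocity:

λ ∝ 1/v

If v → v/15.8, then λ → 15.8λ

When velocity is decreased by a factor of 15.8, the wavelength increases by a factor of 15.8.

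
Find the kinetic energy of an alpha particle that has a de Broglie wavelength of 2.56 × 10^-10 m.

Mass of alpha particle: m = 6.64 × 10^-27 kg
5.04 × 10^-22 J (or 3.15 × 10^-3 eV)

From λ = h/√(2mKE), we solve for KE:

λ² = h²/(2mKE)
KE = h²/(2mλ²)
KE = (6.626 × 10^-34 J·s)² / (2 × 6.64 × 10^-27 kg × (2.56 × 10^-10 m)²)
KE = 5.04 × 10^-22 J
KE = 3.15 × 10^-3 eV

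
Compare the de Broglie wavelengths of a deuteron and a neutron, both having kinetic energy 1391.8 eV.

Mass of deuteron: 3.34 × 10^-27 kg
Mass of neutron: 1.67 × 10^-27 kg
The neutron has the longer wavelength.

Using λ = h/√(2mKE):

For deuteron: λ₁ = h/√(2m₁KE) = 5.43 × 10^-13 m
For neutron: λ₂ = h/√(2m₂KE) = 7.68 × 10^-13 m

Since λ ∝ 1/√m at constant kinetic energy, the lighter particle has the longer wavelength.

The neutron has the longer de Broglie wavelength.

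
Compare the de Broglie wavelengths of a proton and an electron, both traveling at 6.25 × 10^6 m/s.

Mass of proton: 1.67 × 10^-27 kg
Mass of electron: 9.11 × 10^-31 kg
The electron has the longer wavelength.

Using λ = h/(mv), since both particles have the same velocity, the wavelength depends only on mass.

For proton: λ₁ = h/(m₁v) = 6.35 × 10^-14 m
For electron: λ₂ = h/(m₂v) = 1.16 × 10^-10 m

Since λ ∝ 1/m at constant velocity, the lighter particle has the longer wavelength.

The electron has the longer de Broglie wavelength.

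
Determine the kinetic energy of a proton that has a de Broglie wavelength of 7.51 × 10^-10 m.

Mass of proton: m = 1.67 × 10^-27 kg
2.33 × 10^-22 J (or 1.45 × 10^-3 eV)

From λ = h/√(2mKE), we solve for KE:

λ² = h²/(2mKE)
KE = h²/(2mλ²)
KE = (6.626 × 10^-34 J·s)² / (2 × 1.67 × 10^-27 kg × (7.51 × 10^-10 m)²)
KE = 2.33 × 10^-22 J
KE = 1.45 × 10^-3 eV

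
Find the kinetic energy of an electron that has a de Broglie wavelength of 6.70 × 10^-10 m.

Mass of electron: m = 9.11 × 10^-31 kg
5.37 × 10^-19 J (or 3.35 eV)

From λ = h/√(2mKE), we solve for KE:

λ² = h²/(2mKE)
KE = h²/(2mλ²)
KE = (6.626 × 10^-34 J·s)² / (2 × 9.11 × 10^-31 kg × (6.70 × 10^-10 m)²)
KE = 5.37 × 10^-19 J
KE = 3.35 eV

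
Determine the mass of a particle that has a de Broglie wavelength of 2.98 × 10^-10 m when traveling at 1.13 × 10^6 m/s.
1.97 × 10^-30 kg

From the de Broglie relation λ = h/(mv), we solve for m:

m = h/(λv)
m = (6.626 × 10^-34 J·s) / (2.98 × 10^-10 m × 1.13 × 10^6 m/s)
m = 1.97 × 10^-30 kg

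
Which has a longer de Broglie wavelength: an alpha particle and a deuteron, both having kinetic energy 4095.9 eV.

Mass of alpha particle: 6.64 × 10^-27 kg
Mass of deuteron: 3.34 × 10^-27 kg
The deuteron has the longer wavelength.

Using λ = h/√(2mKE):

For alpha particle: λ₁ = h/√(2m₁KE) = 2.24 × 10^-13 m
For deuteron: λ₂ = h/√(2m₂KE) = 3.16 × 10^-13 m

Since λ ∝ 1/√m at constant kinetic energy, the lighter particle has the longer wavelength.

The deuteron has the longer de Broglie wavelength.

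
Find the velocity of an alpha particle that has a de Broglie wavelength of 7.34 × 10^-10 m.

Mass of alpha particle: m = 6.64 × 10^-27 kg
1.36 × 10^2 m/s

From the de Broglie relation λ = h/(mv), we solve for v:

v = h/(mλ)
v = (6.626 × 10^-34 J·s) / (6.64 × 10^-27 kg × 7.34 × 10^-10 m)
v = 1.36 × 10^2 m/s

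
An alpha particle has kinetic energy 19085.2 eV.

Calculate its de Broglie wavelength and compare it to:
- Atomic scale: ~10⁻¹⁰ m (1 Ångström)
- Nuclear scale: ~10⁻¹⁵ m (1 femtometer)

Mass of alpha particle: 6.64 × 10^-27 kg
λ = 1.04 × 10^-13 m, which is between nuclear and atomic scales.

Using λ = h/√(2mKE):

KE = 19085.2 eV = 3.058 × 10^-15 J

λ = h/√(2mKE)
λ = (6.626 × 10^-34 J·s) / √(2 × 6.64 × 10^-27 kg × 3.058 × 10^-15 J)
λ = 1.04 × 10^-13 m

Comparison:
- Atomic scale (10⁻¹⁰ m): λ is 0.001× this size
- Nuclear scale (10⁻¹⁵ m): λ is 1e+02× this size

The wavelength is between nuclear and atomic scales.

This wavelength is appropriate for probing atomic structure but too large for nuclear physics experiments.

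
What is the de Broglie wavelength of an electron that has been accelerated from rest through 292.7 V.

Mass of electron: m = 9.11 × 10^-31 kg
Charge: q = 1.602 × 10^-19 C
7.17 × 10^-11 m

When a particle is accelerated through voltage V, it gains kinetic energy KE = qV.

The de Broglie wavelength is then λ = h/√(2mqV):

λ = h/√(2mqV)
λ = (6.626 × 10^-34 J·s) / √(2 × 9.11 × 10^-31 kg × 1.602 × 10^-19 C × 292.7 V)
λ = 7.17 × 10^-11 m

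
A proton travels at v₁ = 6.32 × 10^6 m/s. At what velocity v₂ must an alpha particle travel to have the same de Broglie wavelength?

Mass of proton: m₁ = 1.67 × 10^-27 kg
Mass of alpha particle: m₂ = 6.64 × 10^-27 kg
v₂ = 1.59 × 10^6 m/s

For equal de Broglie wavelengths: λ₁ = λ₂

h/(m₁v₁) = h/(m₂v₂)
m₁v₁ = m₂v₂
v₂ = v₁ · (m₁/m₂)

v₂ = 6.32 × 10^6 m/s × (1.67 × 10^-27 kg / 6.64 × 10^-27 kg)
v₂ = 1.59 × 10^6 m/s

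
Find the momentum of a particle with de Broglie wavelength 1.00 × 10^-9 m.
6.63 × 10^-25 kg·m/s

From the de Broglie relation λ = h/p, we solve for p:

p = h/λ
p = (6.626 × 10^-34 J·s) / (1.00 × 10^-9 m)
p = 6.63 × 10^-25 kg·m/s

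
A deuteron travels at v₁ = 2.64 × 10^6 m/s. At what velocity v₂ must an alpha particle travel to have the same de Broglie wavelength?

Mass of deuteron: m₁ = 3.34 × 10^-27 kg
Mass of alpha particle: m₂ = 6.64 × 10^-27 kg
v₂ = 1.33 × 10^6 m/s

For equal de Broglie wavelengths: λ₁ = λ₂

h/(m₁v₁) = h/(m₂v₂)
m₁v₁ = m₂v₂
v₂ = v₁ · (m₁/m₂)

v₂ = 2.64 × 10^6 m/s × (3.34 × 10^-27 kg / 6.64 × 10^-27 kg)
v₂ = 1.33 × 10^6 m/s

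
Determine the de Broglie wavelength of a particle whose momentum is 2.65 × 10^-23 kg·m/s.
2.50 × 10^-11 m

Using the de Broglie relation λ = h/p:

λ = h/p
λ = (6.626 × 10^-34 J·s) / (2.65 × 10^-23 kg·m/s)
λ = 2.50 × 10^-11 m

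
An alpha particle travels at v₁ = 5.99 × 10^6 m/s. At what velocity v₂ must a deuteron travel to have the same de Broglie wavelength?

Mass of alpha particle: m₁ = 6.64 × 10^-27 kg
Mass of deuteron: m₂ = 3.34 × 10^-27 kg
v₂ = 1.19 × 10^7 m/s

For equal de Broglie wavelengths: λ₁ = λ₂

h/(m₁v₁) = h/(m₂v₂)
m₁v₁ = m₂v₂
v₂ = v₁ · (m₁/m₂)

v₂ = 5.99 × 10^6 m/s × (6.64 × 10^-27 kg / 3.34 × 10^-27 kg)
v₂ = 1.19 × 10^7 m/s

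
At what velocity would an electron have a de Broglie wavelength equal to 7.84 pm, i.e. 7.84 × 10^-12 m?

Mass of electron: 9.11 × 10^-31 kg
9.28 × 10^7 m/s

From λ = h/(mv), solve for v:

v = h/(mλ)
v = (6.626 × 10^-34 J·s) / (9.11 × 10^-31 kg × 7.84 × 10^-12 m)
v = 9.28 × 10^7 m/s

Note: This velocity is 30.9% of the speed of light, so relativistic corrections would be needed for a more accurate calculation.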